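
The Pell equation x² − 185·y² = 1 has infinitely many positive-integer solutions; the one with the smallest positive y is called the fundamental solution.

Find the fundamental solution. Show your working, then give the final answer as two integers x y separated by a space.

9249 680

d=185: √d = [13; 1,1,1,1,26] (ℓ=5, odd), read p_9/q_9
a_0=13:  p_0=13·1+0=13,  q_0=13·0+1=1
a_1=1:  p_1=1·13+1=14,  q_1=1·1+0=1
…
a_6=1:  p_6=1·1809+68=1877,  q_6=1·133+5=138
a_7=1:  p_7=1·1877+1809=3686,  q_7=1·138+133=271
a_8=1:  p_8=1·3686+1877=5563,  q_8=1·271+138=409
a_9=1:  p_9=1·5563+3686=9249,  q_9=1·409+271=680
fundamental: x₁=9249, y₁=680  (since 85544001 − 185·462400 = 1)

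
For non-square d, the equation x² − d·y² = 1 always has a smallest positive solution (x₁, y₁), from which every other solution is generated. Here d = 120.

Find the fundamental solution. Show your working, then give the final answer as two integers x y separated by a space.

11 1

[10; 1,20] for √120; ℓ=2 ⇒ convergent index 1
k=0  a_k=10  p_k/q_k = 10/1
k=1  a_k=1  p_k/q_k = 11/1
(x₁, y₁) = (11, 1);  11² − 120·1² = 1 ✓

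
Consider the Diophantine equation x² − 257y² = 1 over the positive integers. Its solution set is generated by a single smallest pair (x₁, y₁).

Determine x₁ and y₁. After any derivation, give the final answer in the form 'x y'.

513 32

√257 → a₀=16, period (32); ℓ=1 odd so k=1
k=0  a_k=16  p_k/q_k = 16/1
k=1  a_k=32  p_k/q_k = 513/32
(x₁, y₁) = (513, 32);  513² − 257·32² = 1 ✓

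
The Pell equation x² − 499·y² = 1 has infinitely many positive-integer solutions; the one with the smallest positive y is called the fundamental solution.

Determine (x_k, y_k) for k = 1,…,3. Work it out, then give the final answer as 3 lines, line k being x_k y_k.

4490 201
40320199 1804980
362075382530 16208720199

√499 = [22; 2,1,21,1,2,44, …], period ℓ=6 (even) → k=5
i=0: a=22 ⇒ p=22, q=1
…
i=4: a=1 ⇒ p=1519, q=68
i=5: a=2 ⇒ p=4490, q=201
→ (4490, 201).  Check: 4490²=20160100, 499·201²=20160099, difference 1.
(4490+201√499)^2 = 40320199 + 1804980√499
(4490+201√499)^3 = 362075382530 + 16208720199√499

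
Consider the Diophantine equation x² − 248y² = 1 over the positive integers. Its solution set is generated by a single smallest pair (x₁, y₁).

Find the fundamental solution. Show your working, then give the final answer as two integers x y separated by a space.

63 4

d=248: √d = [15; 1,2,1,30] (ℓ=4, even), read p_3/q_3
step 0: (15, 1)  from 15·(1,0) + (0,1)
…
step 2: (47, 3)  from 2·(16,1) + (15,1)
step 3: (63, 4)  from 1·(47,3) + (16,1)
→ (63, 4).  Check: 63²=3969, 248·4²=3968, difference 1.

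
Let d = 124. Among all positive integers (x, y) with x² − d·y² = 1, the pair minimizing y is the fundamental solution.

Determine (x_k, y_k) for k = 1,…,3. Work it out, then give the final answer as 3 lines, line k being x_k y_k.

√124 = [11; 7,2,1,1,1,…,2,7,22, …], period ℓ=16 (even) → k=15
i=0: a=11 ⇒ p=11, q=1
i=1: a=7 ⇒ p=78, q=7
…
i=4: a=1 ⇒ p=412, q=37
…
i=6: a=3 ⇒ p=2383, q=214
…
i=8: a=4 ⇒ p=14543, q=1306
…
i=10: a=3 ⇒ p=67292, q=6043
…
i=14: a=2 ⇒ p=626251, q=56239
i=15: a=7 ⇒ p=4620799, q=414960
fundamental: x₁=4620799, y₁=414960  (since 21351783398401 − 124·172191801600 = 1)
n=2: (4620799,414960)∘(4620799,414960) = (4620799·4620799+124·414960·414960, 4620799·414960+414960·4620799) = (42703566796801,3834893506080)
n=3: (42703566796801,3834893506080)∘(4620799,414960) = (4620799·42703566796801+124·414960·3834893506080, 4620799·3834893506080+414960·42703566796801) = (394649197502177907199,35440544156001500880)

4620799 414960
42703566796801 3834893506080
394649197502177907199 35440544156001500880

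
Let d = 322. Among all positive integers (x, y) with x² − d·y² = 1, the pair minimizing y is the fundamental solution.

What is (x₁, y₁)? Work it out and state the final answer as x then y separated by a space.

[17; 1,16,1,34] for √322; ℓ=4 ⇒ convergent index 3
a_0=17:  p_0=17·1+0=17,  q_0=17·0+1=1
…
a_2=16:  p_2=16·18+17=305,  q_2=16·1+1=17
a_3=1:  p_3=1·305+18=323,  q_3=1·17+1=18
→ (323, 18).  Check: 323²=104329, 322·18²=104328, difference 1.

323 18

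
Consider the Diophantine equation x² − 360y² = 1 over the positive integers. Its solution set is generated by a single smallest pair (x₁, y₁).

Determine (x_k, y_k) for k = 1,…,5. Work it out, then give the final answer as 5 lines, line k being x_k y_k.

√360 → a₀=18, period (1,36); ℓ=2 even so k=1
i=0: a=18 ⇒ p=18, q=1
i=1: a=1 ⇒ p=19, q=1
(x₁, y₁) = (19, 1);  19² − 360·1² = 1 ✓
(19+1√360)^2 = 721 + 38√360
(19+1√360)^3 = 27379 + 1443√360
(19+1√360)^4 = 1039681 + 54796√360
(19+1√360)^5 = 39480499 + 2080805√360

19 1
721 38
27379 1443
1039681 54796
39480499 2080805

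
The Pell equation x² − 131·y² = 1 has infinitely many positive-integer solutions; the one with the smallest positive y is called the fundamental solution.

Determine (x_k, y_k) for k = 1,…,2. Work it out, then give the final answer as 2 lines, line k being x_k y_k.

10610 927
225144199 19670940

[11; 2,4,11,4,2,22] for √131; ℓ=6 ⇒ convergent index 5
a_0=11:  p_0=11·1+0=11,  q_0=11·0+1=1
a_1=2:  p_1=2·11+1=23,  q_1=2·1+0=2
…
a_4=4:  p_4=4·1156+103=4727,  q_4=4·101+9=413
a_5=2:  p_5=2·4727+1156=10610,  q_5=2·413+101=927
→ (10610, 927).  Check: 10610²=112572100, 131·927²=112572099, difference 1.
k=2:  x_2 = 10610·10610+131·927·927 = 225144199,  y_2 = 10610·927+927·10610 = 19670940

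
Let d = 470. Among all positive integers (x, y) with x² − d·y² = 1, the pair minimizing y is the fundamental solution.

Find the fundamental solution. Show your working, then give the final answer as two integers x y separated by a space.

√470 → a₀=21, period (1,2,8,2,1,42); ℓ=6 even so k=5
a_0=21:  p_0=21·1+0=21,  q_0=21·0+1=1
a_1=1:  p_1=1·21+1=22,  q_1=1·1+0=1
a_2=2:  p_2=2·22+21=65,  q_2=2·1+1=3
a_3=8:  p_3=8·65+22=542,  q_3=8·3+1=25
a_4=2:  p_4=2·542+65=1149,  q_4=2·25+3=53
a_5=1:  p_5=1·1149+542=1691,  q_5=1·53+25=78
fundamental: x₁=1691, y₁=78  (since 2859481 − 470·6084 = 1)

1691 78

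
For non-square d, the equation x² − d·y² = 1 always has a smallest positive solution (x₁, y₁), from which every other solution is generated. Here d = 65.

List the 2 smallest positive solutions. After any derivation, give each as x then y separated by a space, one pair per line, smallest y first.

d=65: √d = [8; 16] (ℓ=1, odd), read p_1/q_1
i=0: a=8 ⇒ p=8, q=1
i=1: a=16 ⇒ p=129, q=16
→ (129, 16).  Check: 129²=16641, 65·16²=16640, difference 1.
k=2:  x_2 = 129·129+65·16·16 = 33281,  y_2 = 129·16+16·129 = 4128

129 16
33281 4128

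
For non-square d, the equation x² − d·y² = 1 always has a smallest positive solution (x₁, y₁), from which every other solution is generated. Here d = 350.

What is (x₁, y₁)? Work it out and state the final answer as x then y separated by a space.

449 24

√350 = [18; 1,2,2,2,1,36, …], period ℓ=6 (even) → k=5
k=0  a_k=18  p_k/q_k = 18/1
k=1  a_k=1  p_k/q_k = 19/1
…
k=3  a_k=2  p_k/q_k = 131/7
k=4  a_k=2  p_k/q_k = 318/17
k=5  a_k=1  p_k/q_k = 449/24
→ (449, 24).  Check: 449²=201601, 350·24²=201600, difference 1.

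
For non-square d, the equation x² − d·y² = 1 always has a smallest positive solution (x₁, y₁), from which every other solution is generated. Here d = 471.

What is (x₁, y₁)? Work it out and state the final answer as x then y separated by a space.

[21; 1,2,2,1,3,…,2,1,42] for √471; ℓ=14 ⇒ convergent index 13
step 0: (21, 1)  from 21·(1,0) + (0,1)
step 1: (22, 1)  from 1·(21,1) + (1,0)
…
step 3: (152, 7)  from 2·(65,3) + (22,1)
step 4: (217, 10)  from 1·(152,7) + (65,3)
…
step 9: (644804, 29711)  from 3·(198665,9154) + (48809,2249)
…
step 11: (2331742, 107441)  from 2·(843469,38865) + (644804,29711)
step 12: (5506953, 253747)  from 2·(2331742,107441) + (843469,38865)
step 13: (7838695, 361188)  from 1·(5506953,253747) + (2331742,107441)
(x₁, y₁) = (7838695, 361188);  7838695² − 471·361188² = 1 ✓

7838695 361188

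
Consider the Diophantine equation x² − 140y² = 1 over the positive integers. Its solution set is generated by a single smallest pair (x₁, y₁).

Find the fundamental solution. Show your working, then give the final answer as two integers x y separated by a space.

√140 → a₀=11, period (1,4,1,22); ℓ=4 even so k=3
i=0: a=11 ⇒ p=11, q=1
i=1: a=1 ⇒ p=12, q=1
i=2: a=4 ⇒ p=59, q=5
i=3: a=1 ⇒ p=71, q=6
→ (71, 6).  Check: 71²=5041, 140·6²=5040, difference 1.

71 6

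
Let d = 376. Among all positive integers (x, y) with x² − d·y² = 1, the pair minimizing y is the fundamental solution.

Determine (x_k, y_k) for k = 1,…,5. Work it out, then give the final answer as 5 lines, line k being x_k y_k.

[19; 2,1,1,3,1,…,1,2,38] for √376; ℓ=16 ⇒ convergent index 15
a_0=19:  p_0=19·1+0=19,  q_0=19·0+1=1
…
a_3=1:  p_3=1·58+39=97,  q_3=1·3+2=5
…
a_6=2:  p_6=2·446+349=1241,  q_6=2·23+18=64
a_7=2:  p_7=2·1241+446=2928,  q_7=2·64+23=151
a_8=4:  p_8=4·2928+1241=12953,  q_8=4·151+64=668
…
a_10=2:  p_10=2·28834+12953=70621,  q_10=2·1487+668=3642
a_11=1:  p_11=1·70621+28834=99455,  q_11=1·3642+1487=5129
a_12=3:  p_12=3·99455+70621=368986,  q_12=3·5129+3642=19029
a_13=1:  p_13=1·368986+99455=468441,  q_13=1·19029+5129=24158
a_14=1:  p_14=1·468441+368986=837427,  q_14=1·24158+19029=43187
a_15=2:  p_15=2·837427+468441=2143295,  q_15=2·43187+24158=110532
fundamental: x₁=2143295, y₁=110532  (since 4593713457025 − 376·12217323024 = 1)
(x_2, y_2) = (2143295·2143295 + 376·110532·110532, 2143295·110532 + 110532·2143295) = (9187426914049, 473805365880)
(x_3, y_3) = (2143295·9187426914049 + 376·110532·473805365880, 2143295·473805365880 + 110532·9187426914049) = (39382732335491159615, 2031009343327438668)
(x_4, y_4) = (2143295·39382732335491159615 + 376·110532·2031009343327438668, 2143295·2031009343327438668 + 110532·39382732335491159615) = (168817626601983862467148801, 8706104341013491514496240)
(x_5, y_5) = (2143295·168817626601983862467148801 + 376·110532·8706104341013491514496240, 2143295·8706104341013491514496240 + 110532·168817626601983862467148801) = (723651950015758622280719887718975, 37319499807142991581781109982932)

2143295 110532
9187426914049 473805365880
39382732335491159615 2031009343327438668
168817626601983862467148801 8706104341013491514496240
723651950015758622280719887718975 37319499807142991581781109982932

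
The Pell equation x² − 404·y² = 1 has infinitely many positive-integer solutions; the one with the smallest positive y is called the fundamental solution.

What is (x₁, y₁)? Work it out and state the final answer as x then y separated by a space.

201 10

d=404: √d = [20; 10,40] (ℓ=2, even), read p_1/q_1
a_0=20:  p_0=20·1+0=20,  q_0=20·0+1=1
a_1=10:  p_1=10·20+1=201,  q_1=10·1+0=10
→ (201, 10).  Check: 201²=40401, 404·10²=40400, difference 1.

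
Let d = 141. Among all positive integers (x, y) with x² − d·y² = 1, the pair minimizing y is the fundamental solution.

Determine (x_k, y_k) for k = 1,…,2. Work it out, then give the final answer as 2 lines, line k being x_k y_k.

√141 = [11; 1,6,1,22, …], period ℓ=4 (even) → k=3
k=0  a_k=11  p_k/q_k = 11/1
k=1  a_k=1  p_k/q_k = 12/1
k=2  a_k=6  p_k/q_k = 83/7
k=3  a_k=1  p_k/q_k = 95/8
(x₁, y₁) = (95, 8);  95² − 141·8² = 1 ✓
(x_2, y_2) = (95·95 + 141·8·8, 95·8 + 8·95) = (18049, 1520)

95 8
18049 1520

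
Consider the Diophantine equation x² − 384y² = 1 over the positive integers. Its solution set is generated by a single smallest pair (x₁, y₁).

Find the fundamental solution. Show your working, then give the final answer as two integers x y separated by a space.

[19; 1,1,2,9,2,1,1,38] for √384; ℓ=8 ⇒ convergent index 7
a_0=19:  p_0=19·1+0=19,  q_0=19·0+1=1
…
a_6=1:  p_6=1·1940+921=2861,  q_6=1·99+47=146
a_7=1:  p_7=1·2861+1940=4801,  q_7=1·146+99=245
→ (4801, 245).  Check: 4801²=23049601, 384·245²=23049600, difference 1.

4801 245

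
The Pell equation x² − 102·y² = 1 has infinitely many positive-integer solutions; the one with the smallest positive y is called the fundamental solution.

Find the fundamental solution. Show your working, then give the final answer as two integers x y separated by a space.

101 10

√102 → a₀=10, period (10,20); ℓ=2 even so k=1
step 0: (10, 1)  from 10·(1,0) + (0,1)
step 1: (101, 10)  from 10·(10,1) + (1,0)
→ (101, 10).  Check: 101²=10201, 102·10²=10200, difference 1.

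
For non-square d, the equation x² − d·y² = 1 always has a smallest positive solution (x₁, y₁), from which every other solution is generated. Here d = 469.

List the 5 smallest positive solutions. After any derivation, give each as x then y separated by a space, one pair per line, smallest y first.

137215 6336
37655912449 1738788480
10333912053241855 477175722560064
2835935484733506355201 130951333540419575040
778265775065082237004568575 35936974463020168255667136

√469 = [21; 1,1,1,10,6,10,1,1,1,42, …], period ℓ=10 (even) → k=9
i=0: a=21 ⇒ p=21, q=1
i=1: a=1 ⇒ p=22, q=1
…
i=6: a=10 ⇒ p=42923, q=1982
…
i=8: a=1 ⇒ p=90069, q=4159
i=9: a=1 ⇒ p=137215, q=6336
(x₁, y₁) = (137215, 6336);  137215² − 469·6336² = 1 ✓
k=2:  x_2 = 137215·137215+469·6336·6336 = 37655912449,  y_2 = 137215·6336+6336·137215 = 1738788480
k=3:  x_3 = 137215·37655912449+469·6336·1738788480 = 10333912053241855,  y_3 = 137215·1738788480+6336·37655912449 = 477175722560064
k=4:  x_4 = 137215·10333912053241855+469·6336·477175722560064 = 2835935484733506355201,  y_4 = 137215·477175722560064+6336·10333912053241855 = 130951333540419575040
k=5:  x_5 = 137215·2835935484733506355201+469·6336·130951333540419575040 = 778265775065082237004568575,  y_5 = 137215·130951333540419575040+6336·2835935484733506355201 = 35936974463020168255667136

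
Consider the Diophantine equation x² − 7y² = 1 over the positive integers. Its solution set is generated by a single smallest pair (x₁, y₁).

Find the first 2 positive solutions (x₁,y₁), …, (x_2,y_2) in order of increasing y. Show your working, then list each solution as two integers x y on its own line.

8 3
127 48

√7 → a₀=2, period (1,1,1,4); ℓ=4 even so k=3
step 0: (2, 1)  from 2·(1,0) + (0,1)
step 1: (3, 1)  from 1·(2,1) + (1,0)
step 2: (5, 2)  from 1·(3,1) + (2,1)
step 3: (8, 3)  from 1·(5,2) + (3,1)
(x₁, y₁) = (8, 3);  8² − 7·3² = 1 ✓
(8+3√7)^2 = 127 + 48√7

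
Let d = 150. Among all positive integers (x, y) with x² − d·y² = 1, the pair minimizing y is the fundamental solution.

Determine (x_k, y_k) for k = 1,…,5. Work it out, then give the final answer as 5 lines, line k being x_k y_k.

49 4
4801 392
470449 38412
46099201 3763984
4517251249 368832020

√150 → a₀=12, period (4,24); ℓ=2 even so k=1
step 0: (12, 1)  from 12·(1,0) + (0,1)
step 1: (49, 4)  from 4·(12,1) + (1,0)
fundamental: x₁=49, y₁=4  (since 2401 − 150·16 = 1)
k=2:  x_2 = 49·49+150·4·4 = 4801,  y_2 = 49·4+4·49 = 392
k=3:  x_3 = 49·4801+150·4·392 = 470449,  y_3 = 49·392+4·4801 = 38412
k=4:  x_4 = 49·470449+150·4·38412 = 46099201,  y_4 = 49·38412+4·470449 = 3763984
k=5:  x_5 = 49·46099201+150·4·3763984 = 4517251249,  y_5 = 49·3763984+4·46099201 = 368832020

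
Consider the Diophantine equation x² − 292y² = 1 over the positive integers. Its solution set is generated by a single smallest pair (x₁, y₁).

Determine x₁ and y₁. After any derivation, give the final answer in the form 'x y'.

d=292: √d = [17; 11,2,1,3,8,3,1,2,11,34] (ℓ=10, even), read p_9/q_9
step 0: (17, 1)  from 17·(1,0) + (0,1)
…
step 7: (72812, 4261)  from 1·(55143,3227) + (17669,1034)
step 8: (200767, 11749)  from 2·(72812,4261) + (55143,3227)
step 9: (2281249, 133500)  from 11·(200767,11749) + (72812,4261)
fundamental: x₁=2281249, y₁=133500  (since 5204097000001 − 292·17822250000 = 1)

2281249 133500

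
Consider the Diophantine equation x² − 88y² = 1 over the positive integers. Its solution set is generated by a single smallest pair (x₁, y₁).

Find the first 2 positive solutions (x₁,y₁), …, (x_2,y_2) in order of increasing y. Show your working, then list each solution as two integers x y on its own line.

197 21
77617 8274

√88 → a₀=9, period (2,1,1,1,2,18); ℓ=6 even so k=5
i=0: a=9 ⇒ p=9, q=1
…
i=2: a=1 ⇒ p=28, q=3
i=3: a=1 ⇒ p=47, q=5
i=4: a=1 ⇒ p=75, q=8
i=5: a=2 ⇒ p=197, q=21
fundamental: x₁=197, y₁=21  (since 38809 − 88·441 = 1)
n=2: (197,21)∘(197,21) = (197·197+88·21·21, 197·21+21·197) = (77617,8274)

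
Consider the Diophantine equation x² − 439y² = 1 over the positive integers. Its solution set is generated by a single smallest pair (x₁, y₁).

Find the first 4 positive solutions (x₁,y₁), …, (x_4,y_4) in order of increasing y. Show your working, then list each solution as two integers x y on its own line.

d=439: √d = [20; 1,19,1,40] (ℓ=4, even), read p_3/q_3
i=0: a=20 ⇒ p=20, q=1
…
i=2: a=19 ⇒ p=419, q=20
i=3: a=1 ⇒ p=440, q=21
fundamental: x₁=440, y₁=21  (since 193600 − 439·441 = 1)
n=2: (440,21)∘(440,21) = (440·440+439·21·21, 440·21+21·440) = (387199,18480)
n=3: (387199,18480)∘(440,21) = (440·387199+439·21·18480, 440·18480+21·387199) = (340734680,16262379)
n=4: (340734680,16262379)∘(440,21) = (440·340734680+439·21·16262379, 440·16262379+21·340734680) = (299846131201,14310875040)

440 21
387199 18480
340734680 16262379
299846131201 14310875040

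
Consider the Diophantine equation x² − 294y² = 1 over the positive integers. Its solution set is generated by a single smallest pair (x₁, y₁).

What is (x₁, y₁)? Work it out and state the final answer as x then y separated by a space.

[17; 6,1,4,1,6,34] for √294; ℓ=6 ⇒ convergent index 5
k=0  a_k=17  p_k/q_k = 17/1
…
k=4  a_k=1  p_k/q_k = 703/41
k=5  a_k=6  p_k/q_k = 4801/280
fundamental: x₁=4801, y₁=280  (since 23049601 − 294·78400 = 1)

4801 280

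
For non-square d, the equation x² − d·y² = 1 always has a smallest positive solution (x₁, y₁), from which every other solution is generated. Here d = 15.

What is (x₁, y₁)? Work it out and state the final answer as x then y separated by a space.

√15 → a₀=3, period (1,6); ℓ=2 even so k=1
a_0=3:  p_0=3·1+0=3,  q_0=3·0+1=1
a_1=1:  p_1=1·3+1=4,  q_1=1·1+0=1
fundamental: x₁=4, y₁=1  (since 16 − 15·1 = 1)

4 1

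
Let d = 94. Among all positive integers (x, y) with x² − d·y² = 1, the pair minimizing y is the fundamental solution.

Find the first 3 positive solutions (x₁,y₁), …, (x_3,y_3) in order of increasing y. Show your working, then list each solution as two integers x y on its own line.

√94 = [9; 1,2,3,1,1,…,2,1,18, …], period ℓ=16 (even) → k=15
step 0: (9, 1)  from 9·(1,0) + (0,1)
…
step 2: (29, 3)  from 2·(10,1) + (9,1)
…
step 4: (126, 13)  from 1·(97,10) + (29,3)
step 5: (223, 23)  from 1·(126,13) + (97,10)
…
step 7: (1464, 151)  from 1·(1241,128) + (223,23)
step 8: (12953, 1336)  from 8·(1464,151) + (1241,128)
step 9: (14417, 1487)  from 1·(12953,1336) + (1464,151)
step 10: (85038, 8771)  from 5·(14417,1487) + (12953,1336)
…
step 13: (652934, 67345)  from 3·(184493,19029) + (99455,10258)
step 14: (1490361, 153719)  from 2·(652934,67345) + (184493,19029)
step 15: (2143295, 221064)  from 1·(1490361,153719) + (652934,67345)
(x₁, y₁) = (2143295, 221064);  2143295² − 94·221064² = 1 ✓
k=2:  x_2 = 2143295·2143295+94·221064·221064 = 9187426914049,  y_2 = 2143295·221064+221064·2143295 = 947610731760
k=3:  x_3 = 2143295·9187426914049+94·221064·947610731760 = 39382732335491159615,  y_3 = 2143295·947610731760+221064·9187426914049 = 4062018686654877336

2143295 221064
9187426914049 947610731760
39382732335491159615 4062018686654877336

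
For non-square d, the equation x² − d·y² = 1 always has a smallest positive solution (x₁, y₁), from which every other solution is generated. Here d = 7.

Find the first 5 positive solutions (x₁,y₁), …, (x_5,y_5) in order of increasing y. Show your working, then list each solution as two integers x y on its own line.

√7 = [2; 1,1,1,4, …], period ℓ=4 (even) → k=3
step 0: (2, 1)  from 2·(1,0) + (0,1)
step 1: (3, 1)  from 1·(2,1) + (1,0)
step 2: (5, 2)  from 1·(3,1) + (2,1)
step 3: (8, 3)  from 1·(5,2) + (3,1)
(x₁, y₁) = (8, 3);  8² − 7·3² = 1 ✓
(8+3√7)^2 = 127 + 48√7
(8+3√7)^3 = 2024 + 765√7
(8+3√7)^4 = 32257 + 12192√7
(8+3√7)^5 = 514088 + 194307√7

8 3
127 48
2024 765
32257 12192
514088 194307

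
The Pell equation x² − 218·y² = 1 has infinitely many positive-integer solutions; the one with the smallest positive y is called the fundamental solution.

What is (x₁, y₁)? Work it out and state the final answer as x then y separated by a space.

d=218: √d = [14; 1,3,3,1,28] (ℓ=5, odd), read p_9/q_9
step 0: (14, 1)  from 14·(1,0) + (0,1)
…
step 3: (192, 13)  from 3·(59,4) + (15,1)
…
step 6: (7471, 506)  from 1·(7220,489) + (251,17)
…
step 8: (96370, 6527)  from 3·(29633,2007) + (7471,506)
step 9: (126003, 8534)  from 1·(96370,6527) + (29633,2007)
→ (126003, 8534).  Check: 126003²=15876756009, 218·8534²=15876756008, difference 1.

126003 8534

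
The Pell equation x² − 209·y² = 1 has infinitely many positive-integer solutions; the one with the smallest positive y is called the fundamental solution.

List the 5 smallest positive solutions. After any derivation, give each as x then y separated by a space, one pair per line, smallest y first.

46551 3220
4333991201 299788440
403503248748951 27910903337660
37566959460690844801 2598560922243032880
3497559059305735783913751 241931218954759943856100

[14; 2,5,3,2,3,5,2,28] for √209; ℓ=8 ⇒ convergent index 7
step 0: (14, 1)  from 14·(1,0) + (0,1)
step 1: (29, 2)  from 2·(14,1) + (1,0)
step 2: (159, 11)  from 5·(29,2) + (14,1)
…
step 6: (21266, 1471)  from 5·(4019,278) + (1171,81)
step 7: (46551, 3220)  from 2·(21266,1471) + (4019,278)
(x₁, y₁) = (46551, 3220);  46551² − 209·3220² = 1 ✓
k=2:  x_2 = 46551·46551+209·3220·3220 = 4333991201,  y_2 = 46551·3220+3220·46551 = 299788440
k=3:  x_3 = 46551·4333991201+209·3220·299788440 = 403503248748951,  y_3 = 46551·299788440+3220·4333991201 = 27910903337660
k=4:  x_4 = 46551·403503248748951+209·3220·27910903337660 = 37566959460690844801,  y_4 = 46551·27910903337660+3220·403503248748951 = 2598560922243032880
k=5:  x_5 = 46551·37566959460690844801+209·3220·2598560922243032880 = 3497559059305735783913751,  y_5 = 46551·2598560922243032880+3220·37566959460690844801 = 241931218954759943856100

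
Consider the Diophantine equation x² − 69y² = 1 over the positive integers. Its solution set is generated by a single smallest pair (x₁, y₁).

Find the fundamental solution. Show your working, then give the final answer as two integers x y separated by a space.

√69 = [8; 3,3,1,4,1,3,3,16, …], period ℓ=8 (even) → k=7
i=0: a=8 ⇒ p=8, q=1
i=1: a=3 ⇒ p=25, q=3
…
i=4: a=4 ⇒ p=515, q=62
…
i=6: a=3 ⇒ p=2384, q=287
i=7: a=3 ⇒ p=7775, q=936
(x₁, y₁) = (7775, 936);  7775² − 69·936² = 1 ✓

7775 936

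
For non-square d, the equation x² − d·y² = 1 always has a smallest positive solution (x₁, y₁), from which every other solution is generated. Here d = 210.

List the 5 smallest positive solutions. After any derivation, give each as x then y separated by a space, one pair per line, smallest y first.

29 2
1681 116
97469 6726
5651521 389992
327690749 22612810

[14; 2,28] for √210; ℓ=2 ⇒ convergent index 1
i=0: a=14 ⇒ p=14, q=1
i=1: a=2 ⇒ p=29, q=2
(x₁, y₁) = (29, 2);  29² − 210·2² = 1 ✓
n=2: (29,2)∘(29,2) = (29·29+210·2·2, 29·2+2·29) = (1681,116)
n=3: (1681,116)∘(29,2) = (29·1681+210·2·116, 29·116+2·1681) = (97469,6726)
n=4: (97469,6726)∘(29,2) = (29·97469+210·2·6726, 29·6726+2·97469) = (5651521,389992)
n=5: (5651521,389992)∘(29,2) = (29·5651521+210·2·389992, 29·389992+2·5651521) = (327690749,22612810)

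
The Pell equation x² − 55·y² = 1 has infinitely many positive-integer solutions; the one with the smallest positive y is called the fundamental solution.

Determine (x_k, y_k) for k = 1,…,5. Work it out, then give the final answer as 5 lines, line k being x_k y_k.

√55 = [7; 2,2,2,14, …], period ℓ=4 (even) → k=3
i=0: a=7 ⇒ p=7, q=1
…
i=2: a=2 ⇒ p=37, q=5
i=3: a=2 ⇒ p=89, q=12
fundamental: x₁=89, y₁=12  (since 7921 − 55·144 = 1)
k=2:  x_2 = 89·89+55·12·12 = 15841,  y_2 = 89·12+12·89 = 2136
k=3:  x_3 = 89·15841+55·12·2136 = 2819609,  y_3 = 89·2136+12·15841 = 380196
k=4:  x_4 = 89·2819609+55·12·380196 = 501874561,  y_4 = 89·380196+12·2819609 = 67672752
k=5:  x_5 = 89·501874561+55·12·67672752 = 89330852249,  y_5 = 89·67672752+12·501874561 = 12045369660

89 12
15841 2136
2819609 380196
501874561 67672752
89330852249 12045369660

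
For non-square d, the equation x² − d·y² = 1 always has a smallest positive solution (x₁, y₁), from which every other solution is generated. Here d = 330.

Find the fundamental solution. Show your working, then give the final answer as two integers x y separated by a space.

109 6

d=330: √d = [18; 6,36] (ℓ=2, even), read p_1/q_1
k=0  a_k=18  p_k/q_k = 18/1
k=1  a_k=6  p_k/q_k = 109/6
→ (109, 6).  Check: 109²=11881, 330·6²=11880, difference 1.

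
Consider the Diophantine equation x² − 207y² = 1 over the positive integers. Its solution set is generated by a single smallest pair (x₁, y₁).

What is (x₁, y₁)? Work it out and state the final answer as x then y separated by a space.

[14; 2,1,1,2,1,1,2,28] for √207; ℓ=8 ⇒ convergent index 7
k=0  a_k=14  p_k/q_k = 14/1
…
k=2  a_k=1  p_k/q_k = 43/3
…
k=6  a_k=1  p_k/q_k = 446/31
k=7  a_k=2  p_k/q_k = 1151/80
→ (1151, 80).  Check: 1151²=1324801, 207·80²=1324800, difference 1.

1151 80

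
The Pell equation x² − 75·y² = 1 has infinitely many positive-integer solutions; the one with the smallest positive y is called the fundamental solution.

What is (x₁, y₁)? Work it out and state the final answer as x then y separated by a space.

26 3

[8; 1,1,1,16] for √75; ℓ=4 ⇒ convergent index 3
i=0: a=8 ⇒ p=8, q=1
i=1: a=1 ⇒ p=9, q=1
i=2: a=1 ⇒ p=17, q=2
i=3: a=1 ⇒ p=26, q=3
fundamental: x₁=26, y₁=3  (since 676 − 75·9 = 1)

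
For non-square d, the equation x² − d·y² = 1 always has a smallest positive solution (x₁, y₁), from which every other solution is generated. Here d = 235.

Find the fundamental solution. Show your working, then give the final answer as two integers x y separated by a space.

46 3

√235 → a₀=15, period (3,30); ℓ=2 even so k=1
step 0: (15, 1)  from 15·(1,0) + (0,1)
step 1: (46, 3)  from 3·(15,1) + (1,0)
(x₁, y₁) = (46, 3);  46² − 235·3² = 1 ✓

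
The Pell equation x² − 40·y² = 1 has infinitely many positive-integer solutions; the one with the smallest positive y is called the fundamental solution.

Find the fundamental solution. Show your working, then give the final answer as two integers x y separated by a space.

19 3

d=40: √d = [6; 3,12] (ℓ=2, even), read p_1/q_1
step 0: (6, 1)  from 6·(1,0) + (0,1)
step 1: (19, 3)  from 3·(6,1) + (1,0)
fundamental: x₁=19, y₁=3  (since 361 − 40·9 = 1)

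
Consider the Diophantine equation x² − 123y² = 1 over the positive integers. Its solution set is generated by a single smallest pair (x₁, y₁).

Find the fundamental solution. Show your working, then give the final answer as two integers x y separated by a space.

√123 = [11; 11,22, …], period ℓ=2 (even) → k=1
k=0  a_k=11  p_k/q_k = 11/1
k=1  a_k=11  p_k/q_k = 122/11
(x₁, y₁) = (122, 11);  122² − 123·11² = 1 ✓

122 11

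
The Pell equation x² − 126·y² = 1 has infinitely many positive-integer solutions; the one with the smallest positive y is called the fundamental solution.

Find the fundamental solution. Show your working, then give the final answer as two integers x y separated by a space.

[11; 4,2,4,22] for √126; ℓ=4 ⇒ convergent index 3
a_0=11:  p_0=11·1+0=11,  q_0=11·0+1=1
a_1=4:  p_1=4·11+1=45,  q_1=4·1+0=4
a_2=2:  p_2=2·45+11=101,  q_2=2·4+1=9
a_3=4:  p_3=4·101+45=449,  q_3=4·9+4=40
→ (449, 40).  Check: 449²=201601, 126·40²=201600, difference 1.

449 40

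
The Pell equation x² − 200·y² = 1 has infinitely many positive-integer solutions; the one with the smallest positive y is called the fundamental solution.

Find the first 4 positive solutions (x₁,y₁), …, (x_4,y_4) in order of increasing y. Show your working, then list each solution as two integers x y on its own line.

d=200: √d = [14; 7,28] (ℓ=2, even), read p_1/q_1
k=0  a_k=14  p_k/q_k = 14/1
k=1  a_k=7  p_k/q_k = 99/7
→ (99, 7).  Check: 99²=9801, 200·7²=9800, difference 1.
(x_2, y_2) = (99·99 + 200·7·7, 99·7 + 7·99) = (19601, 1386)
(x_3, y_3) = (99·19601 + 200·7·1386, 99·1386 + 7·19601) = (3880899, 274421)
(x_4, y_4) = (99·3880899 + 200·7·274421, 99·274421 + 7·3880899) = (768398401, 54333972)

99 7
19601 1386
3880899 274421
768398401 54333972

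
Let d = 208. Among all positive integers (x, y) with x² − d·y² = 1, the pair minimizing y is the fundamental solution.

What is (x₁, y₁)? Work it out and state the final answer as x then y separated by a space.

649 45

√208 → a₀=14, period (2,2,1,2,2,28); ℓ=6 even so k=5
i=0: a=14 ⇒ p=14, q=1
…
i=3: a=1 ⇒ p=101, q=7
i=4: a=2 ⇒ p=274, q=19
i=5: a=2 ⇒ p=649, q=45
→ (649, 45).  Check: 649²=421201, 208·45²=421200, difference 1.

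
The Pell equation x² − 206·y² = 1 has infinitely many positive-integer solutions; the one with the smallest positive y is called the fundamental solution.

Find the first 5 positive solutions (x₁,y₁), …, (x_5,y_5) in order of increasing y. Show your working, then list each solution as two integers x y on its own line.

√206 = [14; 2,1,5,14,5,1,2,28, …], period ℓ=8 (even) → k=7
k=0  a_k=14  p_k/q_k = 14/1
…
k=2  a_k=1  p_k/q_k = 43/3
k=3  a_k=5  p_k/q_k = 244/17
k=4  a_k=14  p_k/q_k = 3459/241
k=5  a_k=5  p_k/q_k = 17539/1222
k=6  a_k=1  p_k/q_k = 20998/1463
k=7  a_k=2  p_k/q_k = 59535/4148
fundamental: x₁=59535, y₁=4148  (since 3544416225 − 206·17205904 = 1)
k=2:  x_2 = 59535·59535+206·4148·4148 = 7088832449,  y_2 = 59535·4148+4148·59535 = 493902360
k=3:  x_3 = 59535·7088832449+206·4148·493902360 = 844067279642895,  y_3 = 59535·493902360+4148·7088832449 = 58808954001052
k=4:  x_4 = 59535·844067279642895+206·4148·58808954001052 = 100503090979990675201,  y_4 = 59535·58808954001052+4148·844067279642895 = 7002382152411359280
k=5:  x_5 = 59535·100503090979990675201+206·4148·7002382152411359280 = 11966903042143422416540175,  y_5 = 59535·7002382152411359280+4148·100503090979990675201 = 833773642828811595468548

59535 4148
7088832449 493902360
844067279642895 58808954001052
100503090979990675201 7002382152411359280
11966903042143422416540175 833773642828811595468548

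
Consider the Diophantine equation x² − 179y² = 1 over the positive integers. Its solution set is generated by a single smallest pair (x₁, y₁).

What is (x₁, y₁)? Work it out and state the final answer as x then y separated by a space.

√179 = [13; 2,1,1,1,3,…,1,2,26, …], period ℓ=14 (even) → k=13
k=0  a_k=13  p_k/q_k = 13/1
k=1  a_k=2  p_k/q_k = 27/2
…
k=3  a_k=1  p_k/q_k = 67/5
k=4  a_k=1  p_k/q_k = 107/8
…
k=7  a_k=13  p_k/q_k = 26999/2018
…
k=10  a_k=1  p_k/q_k = 575167/42990
…
k=12  a_k=1  p_k/q_k = 1588459/118727
k=13  a_k=2  p_k/q_k = 4190210/313191
(x₁, y₁) = (4190210, 313191);  4190210² − 179·313191² = 1 ✓

4190210 313191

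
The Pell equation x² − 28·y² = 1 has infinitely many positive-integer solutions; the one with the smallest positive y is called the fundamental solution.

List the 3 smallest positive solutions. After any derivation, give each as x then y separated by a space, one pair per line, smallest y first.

127 24
32257 6096
8193151 1548360

√28 → a₀=5, period (3,2,3,10); ℓ=4 even so k=3
i=0: a=5 ⇒ p=5, q=1
i=1: a=3 ⇒ p=16, q=3
i=2: a=2 ⇒ p=37, q=7
i=3: a=3 ⇒ p=127, q=24
fundamental: x₁=127, y₁=24  (since 16129 − 28·576 = 1)
(x_2, y_2) = (127·127 + 28·24·24, 127·24 + 24·127) = (32257, 6096)
(x_3, y_3) = (127·32257 + 28·24·6096, 127·6096 + 24·32257) = (8193151, 1548360)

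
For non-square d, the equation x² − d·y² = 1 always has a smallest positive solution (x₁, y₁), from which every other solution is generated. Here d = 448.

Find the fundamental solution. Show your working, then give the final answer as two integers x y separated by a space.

√448 → a₀=21, period (6,42); ℓ=2 even so k=1
i=0: a=21 ⇒ p=21, q=1
i=1: a=6 ⇒ p=127, q=6
fundamental: x₁=127, y₁=6  (since 16129 − 448·36 = 1)

127 6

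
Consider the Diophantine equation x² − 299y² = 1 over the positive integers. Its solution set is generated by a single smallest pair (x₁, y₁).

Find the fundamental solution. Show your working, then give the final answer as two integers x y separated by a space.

415 24

√299 → a₀=17, period (3,2,3,34); ℓ=4 even so k=3
step 0: (17, 1)  from 17·(1,0) + (0,1)
step 1: (52, 3)  from 3·(17,1) + (1,0)
step 2: (121, 7)  from 2·(52,3) + (17,1)
step 3: (415, 24)  from 3·(121,7) + (52,3)
fundamental: x₁=415, y₁=24  (since 172225 − 299·576 = 1)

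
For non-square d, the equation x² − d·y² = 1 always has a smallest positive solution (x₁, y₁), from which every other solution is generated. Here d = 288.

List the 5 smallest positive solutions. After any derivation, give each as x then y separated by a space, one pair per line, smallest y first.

17 1
577 34
19601 1155
665857 39236
22619537 1332869

[16; 1,32] for √288; ℓ=2 ⇒ convergent index 1
k=0  a_k=16  p_k/q_k = 16/1
k=1  a_k=1  p_k/q_k = 17/1
fundamental: x₁=17, y₁=1  (since 289 − 288·1 = 1)
n=2: (17,1)∘(17,1) = (17·17+288·1·1, 17·1+1·17) = (577,34)
n=3: (577,34)∘(17,1) = (17·577+288·1·34, 17·34+1·577) = (19601,1155)
n=4: (19601,1155)∘(17,1) = (17·19601+288·1·1155, 17·1155+1·19601) = (665857,39236)
n=5: (665857,39236)∘(17,1) = (17·665857+288·1·39236, 17·39236+1·665857) = (22619537,1332869)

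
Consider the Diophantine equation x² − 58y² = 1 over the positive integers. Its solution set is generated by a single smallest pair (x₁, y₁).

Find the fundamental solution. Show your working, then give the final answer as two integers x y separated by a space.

√58 → a₀=7, period (1,1,1,1,1,1,14); ℓ=7 odd so k=13
k=0  a_k=7  p_k/q_k = 7/1
k=1  a_k=1  p_k/q_k = 8/1
…
k=3  a_k=1  p_k/q_k = 23/3
…
k=5  a_k=1  p_k/q_k = 61/8
k=6  a_k=1  p_k/q_k = 99/13
…
k=10  a_k=1  p_k/q_k = 4539/596
k=11  a_k=1  p_k/q_k = 7532/989
k=12  a_k=1  p_k/q_k = 12071/1585
k=13  a_k=1  p_k/q_k = 19603/2574
(x₁, y₁) = (19603, 2574);  19603² − 58·2574² = 1 ✓

19603 2574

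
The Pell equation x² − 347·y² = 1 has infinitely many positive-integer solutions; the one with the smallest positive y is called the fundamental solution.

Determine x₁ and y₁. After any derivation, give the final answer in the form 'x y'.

641602 34443

√347 → a₀=18, period (1,1,1,2,4,…,1,1,36); ℓ=14 even so k=13
k=0  a_k=18  p_k/q_k = 18/1
…
k=2  a_k=1  p_k/q_k = 37/2
k=3  a_k=1  p_k/q_k = 56/3
…
k=7  a_k=17  p_k/q_k = 14269/766
k=8  a_k=1  p_k/q_k = 15070/809
k=9  a_k=4  p_k/q_k = 74549/4002
…
k=11  a_k=1  p_k/q_k = 238717/12815
k=12  a_k=1  p_k/q_k = 402885/21628
k=13  a_k=1  p_k/q_k = 641602/34443
(x₁, y₁) = (641602, 34443);  641602² − 347·34443² = 1 ✓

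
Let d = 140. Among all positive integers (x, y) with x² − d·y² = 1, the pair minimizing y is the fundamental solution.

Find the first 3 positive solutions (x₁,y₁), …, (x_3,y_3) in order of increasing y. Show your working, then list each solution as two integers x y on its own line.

71 6
10081 852
1431431 120978

√140 = [11; 1,4,1,22, …], period ℓ=4 (even) → k=3
step 0: (11, 1)  from 11·(1,0) + (0,1)
…
step 2: (59, 5)  from 4·(12,1) + (11,1)
step 3: (71, 6)  from 1·(59,5) + (12,1)
fundamental: x₁=71, y₁=6  (since 5041 − 140·36 = 1)
(x_2, y_2) = (71·71 + 140·6·6, 71·6 + 6·71) = (10081, 852)
(x_3, y_3) = (71·10081 + 140·6·852, 71·852 + 6·10081) = (1431431, 120978)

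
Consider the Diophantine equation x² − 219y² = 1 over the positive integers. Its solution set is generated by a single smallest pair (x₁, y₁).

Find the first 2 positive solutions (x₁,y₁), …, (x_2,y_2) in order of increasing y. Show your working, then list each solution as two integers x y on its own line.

74 5
10951 740

√219 = [14; 1,3,1,28, …], period ℓ=4 (even) → k=3
i=0: a=14 ⇒ p=14, q=1
i=1: a=1 ⇒ p=15, q=1
i=2: a=3 ⇒ p=59, q=4
i=3: a=1 ⇒ p=74, q=5
fundamental: x₁=74, y₁=5  (since 5476 − 219·25 = 1)
(x_2, y_2) = (74·74 + 219·5·5, 74·5 + 5·74) = (10951, 740)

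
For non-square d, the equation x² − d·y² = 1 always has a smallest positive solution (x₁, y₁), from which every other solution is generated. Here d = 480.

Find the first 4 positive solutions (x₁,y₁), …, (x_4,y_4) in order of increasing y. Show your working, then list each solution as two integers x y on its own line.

√480 → a₀=21, period (1,9,1,42); ℓ=4 even so k=3
a_0=21:  p_0=21·1+0=21,  q_0=21·0+1=1
…
a_2=9:  p_2=9·22+21=219,  q_2=9·1+1=10
a_3=1:  p_3=1·219+22=241,  q_3=1·10+1=11
(x₁, y₁) = (241, 11);  241² − 480·11² = 1 ✓
k=2:  x_2 = 241·241+480·11·11 = 116161,  y_2 = 241·11+11·241 = 5302
k=3:  x_3 = 241·116161+480·11·5302 = 55989361,  y_3 = 241·5302+11·116161 = 2555553
k=4:  x_4 = 241·55989361+480·11·2555553 = 26986755841,  y_4 = 241·2555553+11·55989361 = 1231771244

241 11
116161 5302
55989361 2555553
26986755841 1231771244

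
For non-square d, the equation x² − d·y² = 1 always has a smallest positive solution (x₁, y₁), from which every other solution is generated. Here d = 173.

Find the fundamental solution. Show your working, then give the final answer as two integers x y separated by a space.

d=173: √d = [13; 6,1,1,6,26] (ℓ=5, odd), read p_9/q_9
a_0=13:  p_0=13·1+0=13,  q_0=13·0+1=1
…
a_3=1:  p_3=1·92+79=171,  q_3=1·7+6=13
…
a_6=6:  p_6=6·29239+1118=176552,  q_6=6·2223+85=13423
…
a_8=1:  p_8=1·205791+176552=382343,  q_8=1·15646+13423=29069
a_9=6:  p_9=6·382343+205791=2499849,  q_9=6·29069+15646=190060
(x₁, y₁) = (2499849, 190060);  2499849² − 173·190060² = 1 ✓

2499849 190060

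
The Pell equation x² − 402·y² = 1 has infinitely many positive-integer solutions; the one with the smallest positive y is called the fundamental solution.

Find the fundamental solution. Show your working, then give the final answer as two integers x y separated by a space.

401 20

d=402: √d = [20; 20,40] (ℓ=2, even), read p_1/q_1
step 0: (20, 1)  from 20·(1,0) + (0,1)
step 1: (401, 20)  from 20·(20,1) + (1,0)
fundamental: x₁=401, y₁=20  (since 160801 − 402·400 = 1)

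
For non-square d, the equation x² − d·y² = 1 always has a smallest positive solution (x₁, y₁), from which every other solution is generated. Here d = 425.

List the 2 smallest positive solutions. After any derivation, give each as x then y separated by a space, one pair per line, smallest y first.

√425 = [20; 1,1,1,1,1,1,40, …], period ℓ=7 (odd) → k=13
step 0: (20, 1)  from 20·(1,0) + (0,1)
…
step 3: (62, 3)  from 1·(41,2) + (21,1)
step 4: (103, 5)  from 1·(62,3) + (41,2)
step 5: (165, 8)  from 1·(103,5) + (62,3)
…
step 7: (10885, 528)  from 40·(268,13) + (165,8)
…
step 12: (88420, 4289)  from 1·(55229,2679) + (33191,1610)
step 13: (143649, 6968)  from 1·(88420,4289) + (55229,2679)
→ (143649, 6968).  Check: 143649²=20635035201, 425·6968²=20635035200, difference 1.
(x_2, y_2) = (143649·143649 + 425·6968·6968, 143649·6968 + 6968·143649) = (41270070401, 2001892464)

143649 6968
41270070401 2001892464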